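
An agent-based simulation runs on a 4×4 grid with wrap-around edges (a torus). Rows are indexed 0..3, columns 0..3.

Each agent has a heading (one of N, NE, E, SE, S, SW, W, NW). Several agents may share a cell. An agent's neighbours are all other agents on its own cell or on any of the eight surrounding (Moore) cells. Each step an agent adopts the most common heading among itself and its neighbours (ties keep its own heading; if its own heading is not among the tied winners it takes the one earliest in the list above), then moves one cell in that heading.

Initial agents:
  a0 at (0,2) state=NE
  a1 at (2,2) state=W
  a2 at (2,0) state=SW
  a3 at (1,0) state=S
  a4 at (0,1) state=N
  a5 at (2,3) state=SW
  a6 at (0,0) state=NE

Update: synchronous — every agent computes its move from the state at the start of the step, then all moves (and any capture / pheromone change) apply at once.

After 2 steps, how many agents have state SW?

t=1: a0@(3,3):NE a1@(2,1):W a2@(3,3):SW a3@(2,3):SW a4@(3,2):NE a5@(3,2):SW a6@(3,1):NE
t=2: a0@(0,2):SW a1@(1,2):NE a2@(0,2):SW a3@(3,2):SW a4@(2,3):NE a5@(0,1):SW a6@(2,2):NE

4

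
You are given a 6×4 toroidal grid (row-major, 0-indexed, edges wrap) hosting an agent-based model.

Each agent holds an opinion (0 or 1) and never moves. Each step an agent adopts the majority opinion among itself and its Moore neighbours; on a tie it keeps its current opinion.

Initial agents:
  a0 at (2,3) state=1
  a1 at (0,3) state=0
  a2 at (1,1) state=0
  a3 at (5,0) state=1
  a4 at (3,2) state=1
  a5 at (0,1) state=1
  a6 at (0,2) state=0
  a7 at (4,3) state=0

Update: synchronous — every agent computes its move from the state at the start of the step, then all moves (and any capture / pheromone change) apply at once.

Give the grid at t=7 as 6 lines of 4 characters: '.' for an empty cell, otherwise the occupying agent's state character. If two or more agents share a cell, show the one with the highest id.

t=1: a0@(2,3):1 a1@(0,3):0 a2@(1,1):0 a3@(5,0):1 a4@(3,2):1 a5@(0,1):1 a6@(0,2):0 a7@(4,3):1
t=2: (unchanged — steady state)

.100
.0..
...1
..1.
...1
1...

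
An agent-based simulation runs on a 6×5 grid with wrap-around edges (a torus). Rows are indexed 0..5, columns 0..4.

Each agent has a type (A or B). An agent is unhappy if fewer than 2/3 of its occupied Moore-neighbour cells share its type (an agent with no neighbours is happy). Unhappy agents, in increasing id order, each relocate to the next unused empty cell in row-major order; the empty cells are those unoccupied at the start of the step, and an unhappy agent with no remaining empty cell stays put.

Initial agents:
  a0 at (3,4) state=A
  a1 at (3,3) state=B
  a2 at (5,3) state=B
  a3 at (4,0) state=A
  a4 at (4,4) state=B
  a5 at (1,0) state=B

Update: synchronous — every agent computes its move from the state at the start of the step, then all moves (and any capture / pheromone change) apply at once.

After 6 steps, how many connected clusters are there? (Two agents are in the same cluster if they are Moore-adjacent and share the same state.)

4

t=1: a0@(0,0):A a1@(0,1):B a2@(5,3):B a3@(0,2):A a4@(0,3):B a5@(1,0):B
t=2: a0@(0,4):A a1@(1,1):B a2@(1,2):B a3@(1,3):A a4@(1,4):B a5@(2,0):B
t=3: a0@(0,0):A a1@(1,1):B a2@(0,1):B a3@(0,2):A a4@(0,3):B a5@(2,0):B
t=4: a0@(0,4):A a1@(1,0):B a2@(1,2):B a3@(1,3):A a4@(1,4):B a5@(2,0):B
t=5: a0@(0,0):A a1@(1,0):B a2@(0,1):B a3@(0,2):A a4@(0,3):B a5@(2,0):B
t=6: a0@(0,4):A a1@(1,0):B a2@(1,1):B a3@(1,2):A a4@(1,3):B a5@(2,0):B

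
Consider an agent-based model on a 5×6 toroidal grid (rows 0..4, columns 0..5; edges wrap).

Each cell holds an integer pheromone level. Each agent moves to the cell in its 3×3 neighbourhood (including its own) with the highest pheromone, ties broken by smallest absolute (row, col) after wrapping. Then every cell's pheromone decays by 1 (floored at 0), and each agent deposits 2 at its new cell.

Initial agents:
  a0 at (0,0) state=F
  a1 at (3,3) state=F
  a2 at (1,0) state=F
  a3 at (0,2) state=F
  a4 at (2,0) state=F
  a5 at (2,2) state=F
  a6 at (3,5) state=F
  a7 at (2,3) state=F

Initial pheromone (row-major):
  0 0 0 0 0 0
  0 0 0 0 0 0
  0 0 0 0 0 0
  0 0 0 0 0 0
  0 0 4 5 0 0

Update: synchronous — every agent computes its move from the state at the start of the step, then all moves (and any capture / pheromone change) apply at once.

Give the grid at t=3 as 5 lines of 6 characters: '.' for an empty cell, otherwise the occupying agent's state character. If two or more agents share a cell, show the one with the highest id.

F.....
......
......
......
...F..

t=1: a0@(0,0) a1@(4,3) a2@(0,0) a3@(4,3) a4@(1,0) a5@(1,1) a6@(2,0) a7@(1,2) | pheromone: 4 0 0 0 0 0 / 2 2 2 0 0 0 / 2 0 0 0 0 0 / 0 0 0 0 0 0 / 0 0 3 8 0 0
t=2: a0@(0,0) a1@(4,3) a2@(0,0) a3@(4,3) a4@(0,0) a5@(0,0) a6@(1,0) a7@(1,1) | pheromone: 11 0 0 0 0 0 / 3 3 1 0 0 0 / 1 0 0 0 0 0 / 0 0 0 0 0 0 / 0 0 2 11 0 0
t=3: a0@(0,0) a1@(4,3) a2@(0,0) a3@(4,3) a4@(0,0) a5@(0,0) a6@(0,0) a7@(0,0) | pheromone: 22 0 0 0 0 0 / 2 2 0 0 0 0 / 0 0 0 0 0 0 / 0 0 0 0 0 0 / 0 0 1 14 0 0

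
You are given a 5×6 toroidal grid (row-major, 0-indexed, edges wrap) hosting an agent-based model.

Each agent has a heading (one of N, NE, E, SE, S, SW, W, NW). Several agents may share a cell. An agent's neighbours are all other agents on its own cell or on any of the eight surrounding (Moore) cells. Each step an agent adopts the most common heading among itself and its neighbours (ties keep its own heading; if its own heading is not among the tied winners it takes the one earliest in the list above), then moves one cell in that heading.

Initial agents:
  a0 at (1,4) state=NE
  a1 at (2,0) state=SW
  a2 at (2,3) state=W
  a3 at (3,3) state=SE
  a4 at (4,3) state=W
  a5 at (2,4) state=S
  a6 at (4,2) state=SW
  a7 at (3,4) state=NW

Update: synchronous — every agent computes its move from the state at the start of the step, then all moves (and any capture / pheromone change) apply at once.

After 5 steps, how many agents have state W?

7

t=1: a0@(0,5):NE a1@(3,5):SW a2@(2,2):W a3@(3,2):W a4@(4,2):W a5@(3,4):S a6@(0,1):SW a7@(3,3):W
t=2: a0@(4,0):NE a1@(4,4):SW a2@(2,1):W a3@(3,1):W a4@(4,1):W a5@(4,4):S a6@(1,0):SW a7@(3,2):W
t=3: a0@(4,5):W a1@(0,3):SW a2@(2,0):W a3@(3,0):W a4@(4,0):W a5@(0,4):S a6@(2,5):SW a7@(3,1):W
t=4: a0@(4,4):W a1@(1,2):SW a2@(2,5):W a3@(3,5):W a4@(4,5):W a5@(1,4):S a6@(2,4):W a7@(3,0):W
t=5: a0@(4,3):W a1@(2,1):SW a2@(2,4):W a3@(3,4):W a4@(4,4):W a5@(1,3):W a6@(2,3):W a7@(3,5):W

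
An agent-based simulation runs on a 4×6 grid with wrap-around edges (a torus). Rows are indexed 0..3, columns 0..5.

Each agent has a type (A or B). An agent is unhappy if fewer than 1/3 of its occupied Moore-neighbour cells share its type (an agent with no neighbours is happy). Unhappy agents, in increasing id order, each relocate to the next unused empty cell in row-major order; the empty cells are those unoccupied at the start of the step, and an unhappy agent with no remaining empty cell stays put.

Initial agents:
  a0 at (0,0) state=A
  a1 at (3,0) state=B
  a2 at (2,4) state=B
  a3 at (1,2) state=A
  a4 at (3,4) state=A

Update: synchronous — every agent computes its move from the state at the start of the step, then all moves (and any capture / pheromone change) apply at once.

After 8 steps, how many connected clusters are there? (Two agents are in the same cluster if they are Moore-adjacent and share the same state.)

t=1: a0@(0,1):A a1@(0,2):B a2@(0,3):B a3@(1,2):A a4@(0,4):A
t=2: a0@(0,1):A a1@(0,2):B a2@(0,3):B a3@(1,2):A a4@(0,0):A
t=3: (unchanged — steady state)

2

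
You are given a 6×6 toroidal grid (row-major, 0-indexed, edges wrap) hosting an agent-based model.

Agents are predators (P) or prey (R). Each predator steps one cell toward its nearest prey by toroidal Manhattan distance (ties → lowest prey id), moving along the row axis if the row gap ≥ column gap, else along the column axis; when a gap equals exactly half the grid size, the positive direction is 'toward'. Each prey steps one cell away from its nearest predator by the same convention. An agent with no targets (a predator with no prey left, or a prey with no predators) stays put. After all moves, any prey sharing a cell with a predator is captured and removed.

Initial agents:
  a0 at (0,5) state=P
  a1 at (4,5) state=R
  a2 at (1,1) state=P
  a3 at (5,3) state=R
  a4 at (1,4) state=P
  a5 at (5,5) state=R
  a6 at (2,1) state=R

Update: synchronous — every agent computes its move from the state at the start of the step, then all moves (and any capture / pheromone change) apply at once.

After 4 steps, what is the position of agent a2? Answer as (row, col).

t=1: a0@(5,5):P a1@(3,5):R a2@(2,1):P a3@(5,2):R a4@(0,4):P a5@(4,5):R a6@(3,1):R
t=2: a0@(4,5):P a1@(2,5):R a2@(3,1):P a3@(5,1):R a4@(0,3):P a5@(3,5):R a6@(4,1):R
t=3: a0@(3,5):P a1@(1,5):R a2@(4,1):P a3@(0,1):R a4@(0,2):P a5@(2,5):R a6@(5,1):R
t=4: a0@(2,5):P a1@(0,5):R a2@(5,1):P a3@(0,0):R a4@(0,1):P a5@(1,5):R

(5, 1)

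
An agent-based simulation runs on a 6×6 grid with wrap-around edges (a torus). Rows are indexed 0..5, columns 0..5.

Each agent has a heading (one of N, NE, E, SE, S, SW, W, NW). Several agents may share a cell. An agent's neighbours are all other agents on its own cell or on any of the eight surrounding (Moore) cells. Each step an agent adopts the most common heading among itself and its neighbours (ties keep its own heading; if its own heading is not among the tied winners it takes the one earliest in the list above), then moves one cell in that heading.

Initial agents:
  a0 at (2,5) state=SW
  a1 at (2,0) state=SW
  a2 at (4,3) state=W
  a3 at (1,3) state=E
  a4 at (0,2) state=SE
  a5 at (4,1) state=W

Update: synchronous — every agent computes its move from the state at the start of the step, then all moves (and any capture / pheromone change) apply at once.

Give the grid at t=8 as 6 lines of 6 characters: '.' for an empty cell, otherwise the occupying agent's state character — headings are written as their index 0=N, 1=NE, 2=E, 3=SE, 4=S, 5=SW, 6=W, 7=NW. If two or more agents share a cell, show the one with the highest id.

......
......
......
6.....
.6.556
...5..

t=1: a0@(3,4):SW a1@(3,5):SW a2@(4,2):W a3@(1,4):E a4@(1,3):SE a5@(4,0):W
t=2: a0@(4,3):SW a1@(4,4):SW a2@(4,1):W a3@(1,5):E a4@(2,4):SE a5@(4,5):W
t=3: a0@(5,2):SW a1@(5,3):SW a2@(4,0):W a3@(1,0):E a4@(3,5):SE a5@(4,4):W
t=4: a0@(0,1):SW a1@(0,2):SW a2@(4,5):W a3@(1,1):E a4@(3,4):W a5@(4,3):W
t=5: a0@(1,0):SW a1@(1,1):SW a2@(4,4):W a3@(2,0):SW a4@(3,3):W a5@(4,2):W
t=6: a0@(2,5):SW a1@(2,0):SW a2@(4,3):W a3@(3,5):SW a4@(3,2):W a5@(4,1):W
t=7: a0@(3,4):SW a1@(3,5):SW a2@(4,2):W a3@(4,4):SW a4@(3,1):W a5@(4,0):W
t=8: a0@(4,3):SW a1@(4,4):SW a2@(4,1):W a3@(5,3):SW a4@(3,0):W a5@(4,5):W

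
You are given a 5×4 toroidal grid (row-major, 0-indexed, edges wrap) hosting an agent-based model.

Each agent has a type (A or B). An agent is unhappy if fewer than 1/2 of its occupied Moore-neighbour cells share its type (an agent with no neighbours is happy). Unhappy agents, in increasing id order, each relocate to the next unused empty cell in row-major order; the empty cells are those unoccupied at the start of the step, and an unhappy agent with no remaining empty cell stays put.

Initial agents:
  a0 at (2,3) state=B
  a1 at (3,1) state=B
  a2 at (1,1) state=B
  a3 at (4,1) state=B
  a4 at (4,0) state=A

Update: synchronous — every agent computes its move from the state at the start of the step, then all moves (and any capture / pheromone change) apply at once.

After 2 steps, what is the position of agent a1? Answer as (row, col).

(3, 1)

t=1: a0@(2,3):B a1@(3,1):B a2@(1,1):B a3@(4,1):B a4@(0,0):A
t=2: a0@(2,3):B a1@(3,1):B a2@(0,1):B a3@(4,1):B a4@(0,2):A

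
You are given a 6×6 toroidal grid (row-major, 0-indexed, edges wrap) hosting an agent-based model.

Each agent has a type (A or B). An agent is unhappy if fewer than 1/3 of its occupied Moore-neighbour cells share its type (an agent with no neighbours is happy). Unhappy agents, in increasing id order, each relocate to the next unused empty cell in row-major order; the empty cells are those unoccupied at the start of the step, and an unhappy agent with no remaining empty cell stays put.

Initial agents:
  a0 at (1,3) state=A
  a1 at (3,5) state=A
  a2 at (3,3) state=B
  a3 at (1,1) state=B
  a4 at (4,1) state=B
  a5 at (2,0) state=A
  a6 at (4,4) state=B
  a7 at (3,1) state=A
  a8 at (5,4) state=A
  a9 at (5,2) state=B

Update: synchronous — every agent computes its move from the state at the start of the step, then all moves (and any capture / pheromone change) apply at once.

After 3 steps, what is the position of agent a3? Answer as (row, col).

t=1: a0@(1,3):A a1@(3,5):A a2@(3,3):B a3@(0,0):B a4@(4,1):B a5@(2,0):A a6@(4,4):B a7@(3,1):A a8@(0,1):A a9@(5,2):B
t=2: a0@(1,3):A a1@(3,5):A a2@(3,3):B a3@(0,2):B a4@(4,1):B a5@(2,0):A a6@(4,4):B a7@(3,1):A a8@(0,3):A a9@(5,2):B
t=3: (unchanged — steady state)

(0, 2)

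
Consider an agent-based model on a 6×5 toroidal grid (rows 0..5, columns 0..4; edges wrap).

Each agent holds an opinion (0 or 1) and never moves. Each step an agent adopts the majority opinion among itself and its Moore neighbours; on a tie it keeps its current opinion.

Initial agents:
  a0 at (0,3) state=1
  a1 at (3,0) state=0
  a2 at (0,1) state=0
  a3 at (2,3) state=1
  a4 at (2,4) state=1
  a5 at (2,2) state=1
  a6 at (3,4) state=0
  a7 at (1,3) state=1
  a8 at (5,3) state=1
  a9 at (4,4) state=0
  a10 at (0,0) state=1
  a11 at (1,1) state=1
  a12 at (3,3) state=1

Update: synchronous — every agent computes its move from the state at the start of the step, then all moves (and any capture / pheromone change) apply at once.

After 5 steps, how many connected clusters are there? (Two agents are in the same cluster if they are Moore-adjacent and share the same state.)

t=1: a0@(0,3):1 a1@(3,0):0 a2@(0,1):1 a3@(2,3):1 a4@(2,4):1 a5@(2,2):1 a6@(3,4):0 a7@(1,3):1 a8@(5,3):1 a9@(4,4):0 a10@(0,0):1 a11@(1,1):1 a12@(3,3):1
t=2: (unchanged — steady state)

2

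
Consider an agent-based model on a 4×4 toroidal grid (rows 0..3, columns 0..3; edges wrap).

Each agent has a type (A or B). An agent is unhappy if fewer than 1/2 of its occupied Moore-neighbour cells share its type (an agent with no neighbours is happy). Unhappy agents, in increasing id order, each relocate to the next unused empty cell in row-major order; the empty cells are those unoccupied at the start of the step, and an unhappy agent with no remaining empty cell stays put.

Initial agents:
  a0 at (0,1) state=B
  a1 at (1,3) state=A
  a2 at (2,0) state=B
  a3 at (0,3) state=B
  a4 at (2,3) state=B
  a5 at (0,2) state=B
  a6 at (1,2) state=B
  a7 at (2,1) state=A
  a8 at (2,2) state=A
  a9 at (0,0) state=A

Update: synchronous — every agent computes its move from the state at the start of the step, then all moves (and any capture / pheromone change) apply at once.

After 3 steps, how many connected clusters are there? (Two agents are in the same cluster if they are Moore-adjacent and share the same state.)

t=1: a0@(0,1):B a1@(1,0):A a2@(1,1):B a3@(0,3):B a4@(2,3):B a5@(0,2):B a6@(1,2):B a7@(3,0):A a8@(2,2):A a9@(3,1):A
t=2: a0@(0,1):B a1@(0,0):A a2@(1,1):B a3@(0,3):B a4@(1,3):B a5@(0,2):B a6@(1,2):B a7@(2,0):A a8@(2,1):A a9@(3,1):A
t=3: a0@(0,1):B a1@(1,0):A a2@(1,1):B a3@(0,3):B a4@(1,3):B a5@(0,2):B a6@(1,2):B a7@(2,0):A a8@(2,1):A a9@(3,1):A

2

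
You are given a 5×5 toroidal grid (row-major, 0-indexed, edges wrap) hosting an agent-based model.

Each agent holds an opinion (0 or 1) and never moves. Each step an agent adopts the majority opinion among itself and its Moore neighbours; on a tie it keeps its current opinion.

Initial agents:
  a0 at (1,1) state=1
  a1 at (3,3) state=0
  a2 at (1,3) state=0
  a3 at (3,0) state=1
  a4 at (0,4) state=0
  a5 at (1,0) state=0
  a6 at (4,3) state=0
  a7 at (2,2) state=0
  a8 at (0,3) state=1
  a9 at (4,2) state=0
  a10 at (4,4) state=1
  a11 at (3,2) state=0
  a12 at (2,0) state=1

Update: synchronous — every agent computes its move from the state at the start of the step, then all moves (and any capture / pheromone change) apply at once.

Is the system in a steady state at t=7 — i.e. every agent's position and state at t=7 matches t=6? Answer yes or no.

t=1: a0@(1,1):1 a1@(3,3):0 a2@(1,3):0 a3@(3,0):1 a4@(0,4):0 a5@(1,0):0 a6@(4,3):0 a7@(2,2):0 a8@(0,3):0 a9@(4,2):0 a10@(4,4):1 a11@(3,2):0 a12@(2,0):1
t=2: a0@(1,1):1 a1@(3,3):0 a2@(1,3):0 a3@(3,0):1 a4@(0,4):0 a5@(1,0):0 a6@(4,3):0 a7@(2,2):0 a8@(0,3):0 a9@(4,2):0 a10@(4,4):0 a11@(3,2):0 a12@(2,0):1
t=3: (unchanged — steady state)

yes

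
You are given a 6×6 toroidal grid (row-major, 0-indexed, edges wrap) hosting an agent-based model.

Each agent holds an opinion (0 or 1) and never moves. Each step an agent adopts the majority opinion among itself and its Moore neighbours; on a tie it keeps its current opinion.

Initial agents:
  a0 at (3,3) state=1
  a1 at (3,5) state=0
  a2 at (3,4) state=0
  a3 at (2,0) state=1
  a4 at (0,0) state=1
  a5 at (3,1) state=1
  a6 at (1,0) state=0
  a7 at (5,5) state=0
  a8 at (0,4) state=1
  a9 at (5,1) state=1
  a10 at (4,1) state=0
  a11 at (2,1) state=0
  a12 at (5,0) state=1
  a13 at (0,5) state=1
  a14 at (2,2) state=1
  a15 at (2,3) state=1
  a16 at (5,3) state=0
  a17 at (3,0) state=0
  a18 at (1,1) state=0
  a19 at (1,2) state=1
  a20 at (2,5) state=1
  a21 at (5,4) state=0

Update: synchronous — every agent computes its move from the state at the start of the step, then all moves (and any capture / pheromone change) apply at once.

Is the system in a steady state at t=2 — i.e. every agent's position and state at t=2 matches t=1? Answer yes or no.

no

t=1: a0@(3,3):1 a1@(3,5):0 a2@(3,4):1 a3@(2,0):0 a4@(0,0):1 a5@(3,1):1 a6@(1,0):1 a7@(5,5):1 a8@(0,4):0 a9@(5,1):1 a10@(4,1):1 a11@(2,1):0 a12@(5,0):1 a13@(0,5):1 a14@(2,2):1 a15@(2,3):1 a16@(5,3):0 a17@(3,0):0 a18@(1,1):1 a19@(1,2):1 a20@(2,5):0 a21@(5,4):0
t=2: a0@(3,3):1 a1@(3,5):0 a2@(3,4):1 a3@(2,0):0 a4@(0,0):1 a5@(3,1):1 a6@(1,0):1 a7@(5,5):1 a8@(0,4):0 a9@(5,1):1 a10@(4,1):1 a11@(2,1):1 a12@(5,0):1 a13@(0,5):1 a14@(2,2):1 a15@(2,3):1 a16@(5,3):0 a17@(3,0):0 a18@(1,1):1 a19@(1,2):1 a20@(2,5):0 a21@(5,4):0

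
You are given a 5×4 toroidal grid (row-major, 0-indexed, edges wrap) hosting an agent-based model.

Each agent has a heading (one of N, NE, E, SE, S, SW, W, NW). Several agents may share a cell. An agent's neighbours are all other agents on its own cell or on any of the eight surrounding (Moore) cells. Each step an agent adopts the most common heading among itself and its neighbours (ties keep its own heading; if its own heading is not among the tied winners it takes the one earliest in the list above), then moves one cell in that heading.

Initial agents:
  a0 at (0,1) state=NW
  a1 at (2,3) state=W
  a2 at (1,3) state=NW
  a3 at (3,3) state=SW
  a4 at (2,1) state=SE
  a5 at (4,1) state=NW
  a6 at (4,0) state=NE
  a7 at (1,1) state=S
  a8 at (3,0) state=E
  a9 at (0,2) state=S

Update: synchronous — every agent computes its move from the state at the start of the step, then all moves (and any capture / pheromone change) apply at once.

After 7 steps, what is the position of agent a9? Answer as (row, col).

t=1: a0@(4,0):NW a1@(2,2):W a2@(0,2):NW a3@(4,2):SW a4@(3,2):SE a5@(3,0):NW a6@(3,3):NW a7@(2,1):S a8@(3,1):E a9@(4,1):NW
t=2: a0@(3,3):NW a1@(2,1):W a2@(4,1):NW a3@(3,1):NW a4@(2,1):NW a5@(2,3):NW a6@(2,2):NW a7@(3,1):S a8@(2,0):NW a9@(3,0):NW
t=3: a0@(2,2):NW a1@(1,0):NW a2@(3,0):NW a3@(2,0):NW a4@(1,0):NW a5@(1,2):NW a6@(1,1):NW a7@(2,0):NW a8@(1,3):NW a9@(2,3):NW
t=4: a0@(1,1):NW a1@(0,3):NW a2@(2,3):NW a3@(1,3):NW a4@(0,3):NW a5@(0,1):NW a6@(0,0):NW a7@(1,3):NW a8@(0,2):NW a9@(1,2):NW
t=5: a0@(0,0):NW a1@(4,2):NW a2@(1,2):NW a3@(0,2):NW a4@(4,2):NW a5@(4,0):NW a6@(4,3):NW a7@(0,2):NW a8@(4,1):NW a9@(0,1):NW
t=6: a0@(4,3):NW a1@(3,1):NW a2@(0,1):NW a3@(4,1):NW a4@(3,1):NW a5@(3,3):NW a6@(3,2):NW a7@(4,1):NW a8@(3,0):NW a9@(4,0):NW
t=7: a0@(3,2):NW a1@(2,0):NW a2@(4,0):NW a3@(3,0):NW a4@(2,0):NW a5@(2,2):NW a6@(2,1):NW a7@(3,0):NW a8@(2,3):NW a9@(3,3):NW

(3, 3)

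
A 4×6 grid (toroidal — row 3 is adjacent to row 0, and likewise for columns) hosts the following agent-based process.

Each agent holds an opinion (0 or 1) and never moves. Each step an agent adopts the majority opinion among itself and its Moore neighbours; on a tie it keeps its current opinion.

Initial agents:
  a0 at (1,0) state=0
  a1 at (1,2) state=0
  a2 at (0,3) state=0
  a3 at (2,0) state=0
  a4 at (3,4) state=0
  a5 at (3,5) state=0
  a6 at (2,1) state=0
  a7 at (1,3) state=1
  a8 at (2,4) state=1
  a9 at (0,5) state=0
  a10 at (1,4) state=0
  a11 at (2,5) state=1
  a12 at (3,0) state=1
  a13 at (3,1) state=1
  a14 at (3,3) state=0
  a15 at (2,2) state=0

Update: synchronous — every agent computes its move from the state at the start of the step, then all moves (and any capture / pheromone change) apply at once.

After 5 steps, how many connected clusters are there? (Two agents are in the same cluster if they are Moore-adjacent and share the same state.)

t=1: a0@(1,0):0 a1@(1,2):0 a2@(0,3):0 a3@(2,0):0 a4@(3,4):0 a5@(3,5):0 a6@(2,1):0 a7@(1,3):0 a8@(2,4):0 a9@(0,5):0 a10@(1,4):0 a11@(2,5):0 a12@(3,0):0 a13@(3,1):0 a14@(3,3):0 a15@(2,2):0
t=2: (unchanged — steady state)

1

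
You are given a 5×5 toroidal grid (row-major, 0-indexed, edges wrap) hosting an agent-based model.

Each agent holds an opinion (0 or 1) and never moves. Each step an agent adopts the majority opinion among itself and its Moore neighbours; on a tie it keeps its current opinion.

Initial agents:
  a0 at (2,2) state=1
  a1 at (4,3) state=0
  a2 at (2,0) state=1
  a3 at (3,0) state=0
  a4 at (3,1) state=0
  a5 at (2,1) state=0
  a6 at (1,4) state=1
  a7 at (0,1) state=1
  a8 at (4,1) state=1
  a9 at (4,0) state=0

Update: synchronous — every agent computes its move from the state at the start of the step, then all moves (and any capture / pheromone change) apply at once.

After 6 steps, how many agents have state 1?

1

t=1: a0@(2,2):0 a1@(4,3):0 a2@(2,0):0 a3@(3,0):0 a4@(3,1):0 a5@(2,1):0 a6@(1,4):1 a7@(0,1):1 a8@(4,1):0 a9@(4,0):0
t=2: a0@(2,2):0 a1@(4,3):0 a2@(2,0):0 a3@(3,0):0 a4@(3,1):0 a5@(2,1):0 a6@(1,4):1 a7@(0,1):0 a8@(4,1):0 a9@(4,0):0
t=3: (unchanged — steady state)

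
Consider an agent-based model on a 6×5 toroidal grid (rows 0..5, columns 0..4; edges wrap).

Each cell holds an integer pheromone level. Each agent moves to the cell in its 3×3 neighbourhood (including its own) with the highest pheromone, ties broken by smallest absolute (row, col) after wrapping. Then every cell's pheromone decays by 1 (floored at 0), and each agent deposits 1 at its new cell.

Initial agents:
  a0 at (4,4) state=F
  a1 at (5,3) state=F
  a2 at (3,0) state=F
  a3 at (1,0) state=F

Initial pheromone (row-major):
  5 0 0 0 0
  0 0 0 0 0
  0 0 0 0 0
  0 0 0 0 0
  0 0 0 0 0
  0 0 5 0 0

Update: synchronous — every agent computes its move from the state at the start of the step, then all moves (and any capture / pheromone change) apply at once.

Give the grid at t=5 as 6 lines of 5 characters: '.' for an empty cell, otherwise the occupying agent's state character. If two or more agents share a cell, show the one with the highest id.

F....
.....
F....
.....
.....
..F..

t=1: a0@(3,0) a1@(5,2) a2@(2,0) a3@(0,0) | pheromone: 5 0 0 0 0 / 0 0 0 0 0 / 1 0 0 0 0 / 1 0 0 0 0 / 0 0 0 0 0 / 0 0 5 0 0
t=2: a0@(2,0) a1@(5,2) a2@(2,0) a3@(0,0) | pheromone: 5 0 0 0 0 / 0 0 0 0 0 / 2 0 0 0 0 / 0 0 0 0 0 / 0 0 0 0 0 / 0 0 5 0 0
t=3: a0@(2,0) a1@(5,2) a2@(2,0) a3@(0,0) | pheromone: 5 0 0 0 0 / 0 0 0 0 0 / 3 0 0 0 0 / 0 0 0 0 0 / 0 0 0 0 0 / 0 0 5 0 0
t=4: a0@(2,0) a1@(5,2) a2@(2,0) a3@(0,0) | pheromone: 5 0 0 0 0 / 0 0 0 0 0 / 4 0 0 0 0 / 0 0 0 0 0 / 0 0 0 0 0 / 0 0 5 0 0
t=5: a0@(2,0) a1@(5,2) a2@(2,0) a3@(0,0) | pheromone: 5 0 0 0 0 / 0 0 0 0 0 / 5 0 0 0 0 / 0 0 0 0 0 / 0 0 0 0 0 / 0 0 5 0 0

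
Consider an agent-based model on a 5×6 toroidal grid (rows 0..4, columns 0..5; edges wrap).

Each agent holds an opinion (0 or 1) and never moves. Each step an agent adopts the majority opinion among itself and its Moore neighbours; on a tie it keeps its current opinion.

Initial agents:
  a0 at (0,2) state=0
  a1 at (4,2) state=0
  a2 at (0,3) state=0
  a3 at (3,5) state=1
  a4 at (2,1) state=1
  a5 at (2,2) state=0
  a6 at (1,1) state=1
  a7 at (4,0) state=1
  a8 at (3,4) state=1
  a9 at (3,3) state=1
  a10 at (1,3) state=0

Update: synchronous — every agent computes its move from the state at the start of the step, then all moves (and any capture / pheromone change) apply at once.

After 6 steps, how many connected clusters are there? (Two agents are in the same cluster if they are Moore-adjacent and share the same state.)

2

t=1: a0@(0,2):0 a1@(4,2):0 a2@(0,3):0 a3@(3,5):1 a4@(2,1):1 a5@(2,2):1 a6@(1,1):1 a7@(4,0):1 a8@(3,4):1 a9@(3,3):1 a10@(1,3):0
t=2: (unchanged — steady state)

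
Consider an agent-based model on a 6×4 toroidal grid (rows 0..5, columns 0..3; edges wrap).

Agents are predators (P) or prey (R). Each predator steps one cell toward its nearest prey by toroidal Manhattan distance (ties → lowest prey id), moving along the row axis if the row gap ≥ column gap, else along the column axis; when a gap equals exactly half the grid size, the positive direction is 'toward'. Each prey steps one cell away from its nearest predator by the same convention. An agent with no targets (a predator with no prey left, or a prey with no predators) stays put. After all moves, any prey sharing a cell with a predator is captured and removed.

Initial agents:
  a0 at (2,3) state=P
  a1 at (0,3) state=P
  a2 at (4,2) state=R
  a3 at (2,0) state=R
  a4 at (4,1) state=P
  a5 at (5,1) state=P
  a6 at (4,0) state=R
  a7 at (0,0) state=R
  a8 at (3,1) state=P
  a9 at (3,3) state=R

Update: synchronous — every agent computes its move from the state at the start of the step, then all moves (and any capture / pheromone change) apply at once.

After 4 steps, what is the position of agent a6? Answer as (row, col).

(4, 2)

t=1: a0@(2,0):P a1@(0,0):P a2@(4,3):R a3@(2,1):R a4@(4,2):P a5@(4,1):P a6@(4,3):R a7@(0,1):R a8@(4,1):P a9@(4,3):R
t=2: a0@(2,1):P a1@(0,1):P a2@(4,0):R a3@(2,2):R a4@(4,3):P a5@(4,2):P a6@(4,0):R a7@(0,2):R a8@(4,2):P a9@(4,0):R
t=3: a0@(2,2):P a1@(0,2):P a2@(4,1):R a3@(2,3):R a4@(4,0):P a5@(4,3):P a6@(4,1):R a7@(0,3):R a8@(4,3):P a9@(4,1):R
t=4: a0@(2,3):P a1@(0,3):P a2@(4,2):R a3@(2,0):R a4@(4,1):P a5@(4,0):P a6@(4,2):R a7@(0,0):R a8@(4,0):P a9@(4,2):R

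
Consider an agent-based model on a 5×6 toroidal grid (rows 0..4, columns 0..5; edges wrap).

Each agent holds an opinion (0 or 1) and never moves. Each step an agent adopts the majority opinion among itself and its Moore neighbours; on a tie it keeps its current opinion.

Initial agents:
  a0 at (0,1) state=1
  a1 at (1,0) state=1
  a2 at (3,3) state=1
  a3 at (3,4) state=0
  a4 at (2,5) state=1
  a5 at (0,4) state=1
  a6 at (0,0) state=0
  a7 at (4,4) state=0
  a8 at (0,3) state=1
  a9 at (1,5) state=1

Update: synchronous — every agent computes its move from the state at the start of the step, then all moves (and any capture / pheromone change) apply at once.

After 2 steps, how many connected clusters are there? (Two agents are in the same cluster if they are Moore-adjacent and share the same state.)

t=1: a0@(0,1):1 a1@(1,0):1 a2@(3,3):0 a3@(3,4):0 a4@(2,5):1 a5@(0,4):1 a6@(0,0):1 a7@(4,4):1 a8@(0,3):1 a9@(1,5):1
t=2: (unchanged — steady state)

2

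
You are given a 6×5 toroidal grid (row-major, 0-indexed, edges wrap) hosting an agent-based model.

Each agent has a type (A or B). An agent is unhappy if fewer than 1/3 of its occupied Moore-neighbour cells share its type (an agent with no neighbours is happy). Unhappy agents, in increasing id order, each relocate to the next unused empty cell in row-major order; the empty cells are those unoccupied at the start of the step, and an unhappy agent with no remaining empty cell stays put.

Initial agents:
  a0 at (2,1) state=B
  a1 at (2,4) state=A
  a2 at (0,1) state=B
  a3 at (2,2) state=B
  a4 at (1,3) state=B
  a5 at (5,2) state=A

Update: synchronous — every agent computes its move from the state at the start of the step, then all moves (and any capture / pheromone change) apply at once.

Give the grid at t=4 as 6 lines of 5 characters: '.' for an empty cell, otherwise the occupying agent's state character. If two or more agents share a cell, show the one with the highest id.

AAB..
...B.
.BB..
.....
.....
.....

t=1: a0@(2,1):B a1@(0,0):A a2@(0,2):B a3@(2,2):B a4@(1,3):B a5@(0,3):A
t=2: a0@(2,1):B a1@(0,0):A a2@(0,2):B a3@(2,2):B a4@(1,3):B a5@(0,1):A
t=3: (unchanged — steady state)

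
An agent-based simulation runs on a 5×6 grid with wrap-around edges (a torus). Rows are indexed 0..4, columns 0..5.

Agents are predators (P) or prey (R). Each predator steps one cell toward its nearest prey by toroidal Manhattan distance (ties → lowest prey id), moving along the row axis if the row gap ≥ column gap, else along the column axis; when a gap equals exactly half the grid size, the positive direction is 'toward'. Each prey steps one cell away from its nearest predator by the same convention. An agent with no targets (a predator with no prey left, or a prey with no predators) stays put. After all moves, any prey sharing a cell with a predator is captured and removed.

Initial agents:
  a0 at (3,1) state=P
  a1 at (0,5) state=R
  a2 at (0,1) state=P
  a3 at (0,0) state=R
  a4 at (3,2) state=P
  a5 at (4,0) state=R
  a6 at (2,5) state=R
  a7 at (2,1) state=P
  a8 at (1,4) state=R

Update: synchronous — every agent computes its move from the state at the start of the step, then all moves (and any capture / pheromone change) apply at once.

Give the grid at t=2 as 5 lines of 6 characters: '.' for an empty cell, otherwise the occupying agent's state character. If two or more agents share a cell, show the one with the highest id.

...RRP
......
...R.P
......
PP....

t=1: a0@(4,1):P a1@(0,4):R a2@(0,0):P a3@(0,5):R a4@(3,1):P a6@(2,4):R a7@(2,0):P a8@(1,3):R
t=2: a0@(4,0):P a1@(0,3):R a2@(0,5):P a3@(0,4):R a4@(4,1):P a6@(2,3):R a7@(2,5):P a8@(2,3):R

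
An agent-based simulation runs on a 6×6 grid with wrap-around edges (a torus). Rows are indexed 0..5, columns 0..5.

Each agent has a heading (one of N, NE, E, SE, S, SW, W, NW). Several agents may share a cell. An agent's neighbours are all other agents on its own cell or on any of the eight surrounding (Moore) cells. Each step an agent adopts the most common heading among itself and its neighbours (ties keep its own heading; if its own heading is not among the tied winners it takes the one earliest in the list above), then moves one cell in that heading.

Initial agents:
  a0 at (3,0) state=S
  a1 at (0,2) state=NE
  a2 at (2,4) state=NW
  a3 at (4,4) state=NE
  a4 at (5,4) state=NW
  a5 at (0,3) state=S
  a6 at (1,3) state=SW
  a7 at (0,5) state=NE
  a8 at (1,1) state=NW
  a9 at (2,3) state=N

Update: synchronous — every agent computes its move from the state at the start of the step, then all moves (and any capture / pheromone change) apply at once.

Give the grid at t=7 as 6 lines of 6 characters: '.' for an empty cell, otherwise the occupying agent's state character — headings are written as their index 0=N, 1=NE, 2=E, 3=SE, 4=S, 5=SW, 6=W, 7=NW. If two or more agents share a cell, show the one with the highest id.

1.....
...0..
......
.....1
1....1
11.1..

t=1: a0@(4,0):S a1@(5,3):NE a2@(1,3):NW a3@(3,5):NE a4@(4,5):NE a5@(1,3):S a6@(2,2):SW a7@(5,0):NE a8@(0,0):NW a9@(1,3):N
t=2: a0@(3,1):NE a1@(4,4):NE a2@(0,2):NW a3@(2,0):NE a4@(3,0):NE a5@(2,3):S a6@(3,1):SW a7@(4,1):NE a8@(5,5):NW a9@(0,3):N
t=3: a0@(2,2):NE a1@(3,5):NE a2@(5,1):NW a3@(1,1):NE a4@(2,1):NE a5@(3,3):S a6@(2,2):NE a7@(3,2):NE a8@(4,4):NW a9@(5,3):N
t=4: a0@(1,3):NE a1@(2,0):NE a2@(4,0):NW a3@(0,2):NE a4@(1,2):NE a5@(2,4):NE a6@(1,3):NE a7@(2,3):NE a8@(3,3):NW a9@(4,3):N
t=5: a0@(0,4):NE a1@(1,1):NE a2@(3,5):NW a3@(5,3):NE a4@(0,3):NE a5@(1,5):NE a6@(0,4):NE a7@(1,4):NE a8@(2,4):NE a9@(3,3):N
t=6: a0@(5,5):NE a1@(0,2):NE a2@(2,4):NW a3@(4,4):NE a4@(5,4):NE a5@(0,0):NE a6@(5,5):NE a7@(0,5):NE a8@(1,5):NE a9@(2,3):N
t=7: a0@(4,0):NE a1@(5,3):NE a2@(1,3):NW a3@(3,5):NE a4@(4,5):NE a5@(5,1):NE a6@(4,0):NE a7@(5,0):NE a8@(0,0):NE a9@(1,3):N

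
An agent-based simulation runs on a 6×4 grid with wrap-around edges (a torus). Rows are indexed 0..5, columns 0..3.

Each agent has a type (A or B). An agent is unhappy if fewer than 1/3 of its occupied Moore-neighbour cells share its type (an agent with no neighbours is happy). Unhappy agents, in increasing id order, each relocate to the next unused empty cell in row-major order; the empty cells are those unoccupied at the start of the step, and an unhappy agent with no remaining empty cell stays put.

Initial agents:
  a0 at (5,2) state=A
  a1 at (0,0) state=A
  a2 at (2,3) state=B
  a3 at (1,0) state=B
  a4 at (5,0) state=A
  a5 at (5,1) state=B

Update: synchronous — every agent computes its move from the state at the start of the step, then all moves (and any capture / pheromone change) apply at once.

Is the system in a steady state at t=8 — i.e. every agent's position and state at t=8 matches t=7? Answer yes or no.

t=1: a0@(0,1):A a1@(0,0):A a2@(2,3):B a3@(1,0):B a4@(5,0):A a5@(0,2):B
t=2: a0@(0,1):A a1@(0,0):A a2@(2,3):B a3@(1,0):B a4@(5,0):A a5@(0,3):B
t=3: (unchanged — steady state)

yes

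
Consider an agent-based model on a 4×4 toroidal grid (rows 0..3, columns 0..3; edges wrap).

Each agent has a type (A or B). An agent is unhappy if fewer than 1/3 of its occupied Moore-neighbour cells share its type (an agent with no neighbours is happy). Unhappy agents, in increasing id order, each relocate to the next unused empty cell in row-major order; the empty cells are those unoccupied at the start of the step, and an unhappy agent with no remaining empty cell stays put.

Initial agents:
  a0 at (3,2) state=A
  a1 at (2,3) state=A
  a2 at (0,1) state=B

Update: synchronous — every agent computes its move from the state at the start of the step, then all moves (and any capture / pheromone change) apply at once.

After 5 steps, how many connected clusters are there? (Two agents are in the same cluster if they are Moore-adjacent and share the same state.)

t=1: a0@(3,2):A a1@(2,3):A a2@(0,0):B
t=2: (unchanged — steady state)

2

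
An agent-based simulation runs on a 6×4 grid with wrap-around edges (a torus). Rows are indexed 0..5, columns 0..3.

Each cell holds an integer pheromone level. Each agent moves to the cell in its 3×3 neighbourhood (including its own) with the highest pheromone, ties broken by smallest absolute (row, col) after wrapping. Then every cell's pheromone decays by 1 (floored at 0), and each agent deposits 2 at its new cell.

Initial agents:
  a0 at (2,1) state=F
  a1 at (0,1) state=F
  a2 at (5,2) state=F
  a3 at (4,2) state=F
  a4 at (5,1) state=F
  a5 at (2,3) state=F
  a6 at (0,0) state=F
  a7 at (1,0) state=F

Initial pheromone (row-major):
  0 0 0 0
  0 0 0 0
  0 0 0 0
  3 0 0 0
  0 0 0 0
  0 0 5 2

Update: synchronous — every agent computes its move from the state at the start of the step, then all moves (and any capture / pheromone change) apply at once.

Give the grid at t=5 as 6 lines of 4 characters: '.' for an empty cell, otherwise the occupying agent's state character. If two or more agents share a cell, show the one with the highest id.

....
....
....
F...
....
..F.

t=1: a0@(3,0) a1@(5,2) a2@(5,2) a3@(5,2) a4@(5,2) a5@(3,0) a6@(5,3) a7@(0,0) | pheromone: 2 0 0 0 / 0 0 0 0 / 0 0 0 0 / 6 0 0 0 / 0 0 0 0 / 0 0 12 3
t=2: a0@(3,0) a1@(5,2) a2@(5,2) a3@(5,2) a4@(5,2) a5@(3,0) a6@(5,2) a7@(5,3) | pheromone: 1 0 0 0 / 0 0 0 0 / 0 0 0 0 / 9 0 0 0 / 0 0 0 0 / 0 0 21 4
t=3: a0@(3,0) a1@(5,2) a2@(5,2) a3@(5,2) a4@(5,2) a5@(3,0) a6@(5,2) a7@(5,2) | pheromone: 0 0 0 0 / 0 0 0 0 / 0 0 0 0 / 12 0 0 0 / 0 0 0 0 / 0 0 32 3
t=4: a0@(3,0) a1@(5,2) a2@(5,2) a3@(5,2) a4@(5,2) a5@(3,0) a6@(5,2) a7@(5,2) | pheromone: 0 0 0 0 / 0 0 0 0 / 0 0 0 0 / 15 0 0 0 / 0 0 0 0 / 0 0 43 2
t=5: a0@(3,0) a1@(5,2) a2@(5,2) a3@(5,2) a4@(5,2) a5@(3,0) a6@(5,2) a7@(5,2) | pheromone: 0 0 0 0 / 0 0 0 0 / 0 0 0 0 / 18 0 0 0 / 0 0 0 0 / 0 0 54 1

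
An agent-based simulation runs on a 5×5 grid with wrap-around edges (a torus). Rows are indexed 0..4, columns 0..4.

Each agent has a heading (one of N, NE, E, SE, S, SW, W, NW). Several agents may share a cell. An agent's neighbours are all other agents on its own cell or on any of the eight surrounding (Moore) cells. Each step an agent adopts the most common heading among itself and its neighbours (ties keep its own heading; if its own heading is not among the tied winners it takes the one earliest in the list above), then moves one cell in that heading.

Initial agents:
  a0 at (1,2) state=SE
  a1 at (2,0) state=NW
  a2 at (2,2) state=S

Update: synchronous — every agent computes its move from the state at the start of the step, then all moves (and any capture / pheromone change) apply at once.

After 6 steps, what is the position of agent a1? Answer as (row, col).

(1, 4)

t=1: a0@(2,3):SE a1@(1,4):NW a2@(3,2):S
t=2: a0@(3,4):SE a1@(0,3):NW a2@(4,2):S
t=3: a0@(4,0):SE a1@(4,2):NW a2@(0,2):S
t=4: a0@(0,1):SE a1@(3,1):NW a2@(1,2):S
t=5: a0@(1,2):SE a1@(2,0):NW a2@(2,2):S
t=6: a0@(2,3):SE a1@(1,4):NW a2@(3,2):S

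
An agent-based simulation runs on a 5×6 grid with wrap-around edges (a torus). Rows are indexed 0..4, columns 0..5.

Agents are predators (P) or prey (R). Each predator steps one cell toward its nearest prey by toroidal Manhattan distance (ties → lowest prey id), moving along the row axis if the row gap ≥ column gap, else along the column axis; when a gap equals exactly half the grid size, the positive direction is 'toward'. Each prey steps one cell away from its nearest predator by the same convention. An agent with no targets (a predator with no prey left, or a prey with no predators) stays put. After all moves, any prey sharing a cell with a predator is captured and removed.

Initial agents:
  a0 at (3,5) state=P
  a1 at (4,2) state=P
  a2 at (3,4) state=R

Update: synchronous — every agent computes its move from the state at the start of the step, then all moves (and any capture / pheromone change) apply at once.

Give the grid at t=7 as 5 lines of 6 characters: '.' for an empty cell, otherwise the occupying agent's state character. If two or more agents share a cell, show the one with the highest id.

t=1: a0@(3,4):P a1@(4,3):P a2@(3,3):R
t=2: a0@(3,3):P a1@(3,3):P a2@(3,2):R
t=3: a0@(3,2):P a1@(3,2):P a2@(3,1):R
t=4: a0@(3,1):P a1@(3,1):P a2@(3,0):R
t=5: a0@(3,0):P a1@(3,0):P a2@(3,5):R
t=6: a0@(3,5):P a1@(3,5):P a2@(3,4):R
t=7: a0@(3,4):P a1@(3,4):P a2@(3,3):R

......
......
......
...RP.
......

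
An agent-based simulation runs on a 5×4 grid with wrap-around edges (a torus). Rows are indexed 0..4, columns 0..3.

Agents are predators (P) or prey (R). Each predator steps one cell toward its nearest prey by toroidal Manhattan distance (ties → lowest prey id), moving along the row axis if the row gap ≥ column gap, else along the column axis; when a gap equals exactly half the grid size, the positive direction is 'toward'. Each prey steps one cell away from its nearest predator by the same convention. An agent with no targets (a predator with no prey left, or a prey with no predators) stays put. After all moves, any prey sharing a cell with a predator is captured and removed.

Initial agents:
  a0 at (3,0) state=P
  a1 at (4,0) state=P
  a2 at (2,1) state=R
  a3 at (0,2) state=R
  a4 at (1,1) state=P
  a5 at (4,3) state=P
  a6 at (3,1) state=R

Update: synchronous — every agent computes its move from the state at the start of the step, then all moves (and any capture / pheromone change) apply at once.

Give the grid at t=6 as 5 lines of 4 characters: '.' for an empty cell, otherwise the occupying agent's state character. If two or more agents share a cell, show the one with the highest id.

..P.
....
....
..PR
....

t=1: a0@(3,1):P a1@(3,0):P a3@(4,2):R a4@(2,1):P a5@(0,3):P a6@(3,2):R
t=2: a0@(3,2):P a1@(3,1):P a3@(0,2):R a4@(3,1):P a5@(4,3):P a6@(3,3):R
t=3: a0@(3,3):P a1@(3,2):P a3@(1,2):R a4@(3,2):P a5@(3,3):P a6@(3,0):R
t=4: a0@(3,0):P a1@(2,2):P a3@(0,2):R a4@(2,2):P a5@(3,0):P a6@(3,1):R
t=5: a0@(3,1):P a1@(1,2):P a3@(4,2):R a4@(1,2):P a5@(3,1):P a6@(3,2):R
t=6: a0@(3,2):P a1@(0,2):P a4@(0,2):P a5@(3,2):P a6@(3,3):R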